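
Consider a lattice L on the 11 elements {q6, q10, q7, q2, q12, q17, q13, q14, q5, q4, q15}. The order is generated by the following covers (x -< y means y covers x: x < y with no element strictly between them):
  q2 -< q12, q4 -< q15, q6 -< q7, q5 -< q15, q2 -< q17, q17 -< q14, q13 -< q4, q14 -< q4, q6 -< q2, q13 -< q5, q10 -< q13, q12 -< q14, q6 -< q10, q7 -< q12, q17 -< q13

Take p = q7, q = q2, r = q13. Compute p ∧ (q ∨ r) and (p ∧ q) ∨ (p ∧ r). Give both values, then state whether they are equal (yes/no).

q ∨ r = q13, so p ∧ (q ∨ r) = q7 ∧ q13 = q6.
p ∧ q = q6 and p ∧ r = q6, so (p ∧ q) ∨ (p ∧ r) = q6 ∨ q6 = q6.
Equal: yes.

q6; q6; yes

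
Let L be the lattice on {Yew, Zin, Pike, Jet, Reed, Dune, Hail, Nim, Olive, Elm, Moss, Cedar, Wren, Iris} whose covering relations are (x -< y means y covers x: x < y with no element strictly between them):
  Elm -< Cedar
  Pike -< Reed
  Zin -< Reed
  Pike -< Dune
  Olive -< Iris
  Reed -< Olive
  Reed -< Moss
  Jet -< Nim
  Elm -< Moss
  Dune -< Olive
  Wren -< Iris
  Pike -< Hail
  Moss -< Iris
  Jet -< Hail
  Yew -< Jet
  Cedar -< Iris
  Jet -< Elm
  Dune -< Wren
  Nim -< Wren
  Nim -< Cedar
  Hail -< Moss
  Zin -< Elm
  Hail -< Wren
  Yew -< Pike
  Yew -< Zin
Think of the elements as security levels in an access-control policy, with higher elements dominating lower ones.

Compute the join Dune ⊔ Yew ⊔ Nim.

Wren

Common upper bounds of {Dune, Yew, Nim}: Iris, Wren.
The least among these is Wren.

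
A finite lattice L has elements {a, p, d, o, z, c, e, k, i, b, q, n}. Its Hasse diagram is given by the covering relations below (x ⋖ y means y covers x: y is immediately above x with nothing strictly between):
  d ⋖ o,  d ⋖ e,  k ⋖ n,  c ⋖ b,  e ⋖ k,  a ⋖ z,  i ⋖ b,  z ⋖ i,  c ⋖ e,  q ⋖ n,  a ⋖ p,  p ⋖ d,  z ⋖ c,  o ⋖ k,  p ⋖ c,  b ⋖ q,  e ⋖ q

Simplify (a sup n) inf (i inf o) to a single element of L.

a

a ∨ n = n
i ∧ o = a
n ∧ a = a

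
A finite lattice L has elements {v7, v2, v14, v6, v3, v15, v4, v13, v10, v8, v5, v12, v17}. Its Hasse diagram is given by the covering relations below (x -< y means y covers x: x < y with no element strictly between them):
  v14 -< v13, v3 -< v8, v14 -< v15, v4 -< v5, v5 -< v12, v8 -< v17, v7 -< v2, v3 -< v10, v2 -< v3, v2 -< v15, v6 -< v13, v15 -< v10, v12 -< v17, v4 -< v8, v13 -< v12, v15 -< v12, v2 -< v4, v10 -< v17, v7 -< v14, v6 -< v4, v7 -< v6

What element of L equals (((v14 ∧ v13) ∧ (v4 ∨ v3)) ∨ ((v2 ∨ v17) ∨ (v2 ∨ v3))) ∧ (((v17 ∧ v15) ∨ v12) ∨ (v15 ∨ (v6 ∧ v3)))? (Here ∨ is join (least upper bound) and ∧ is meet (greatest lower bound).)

v12

v14 ∧ v13 = v14
v4 ∨ v3 = v8
v14 ∧ v8 = v7
v2 ∨ v17 = v17
v2 ∨ v3 = v3
v17 ∨ v3 = v17
v7 ∨ v17 = v17
v17 ∧ v15 = v15
v15 ∨ v12 = v12
v6 ∧ v3 = v7
v15 ∨ v7 = v15
v12 ∨ v15 = v12
v17 ∧ v12 = v12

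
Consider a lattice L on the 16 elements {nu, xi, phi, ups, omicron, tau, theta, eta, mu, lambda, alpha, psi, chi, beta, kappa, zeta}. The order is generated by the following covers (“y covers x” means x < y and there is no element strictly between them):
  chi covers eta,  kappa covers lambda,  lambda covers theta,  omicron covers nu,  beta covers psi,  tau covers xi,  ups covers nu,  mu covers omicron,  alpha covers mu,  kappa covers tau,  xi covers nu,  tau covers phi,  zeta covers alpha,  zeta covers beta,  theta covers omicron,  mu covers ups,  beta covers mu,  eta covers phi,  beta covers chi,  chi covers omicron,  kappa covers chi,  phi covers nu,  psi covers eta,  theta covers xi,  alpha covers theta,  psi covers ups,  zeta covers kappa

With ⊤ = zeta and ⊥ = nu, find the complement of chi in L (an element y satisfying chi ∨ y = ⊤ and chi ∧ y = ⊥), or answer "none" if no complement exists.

none

For every candidate y, either chi ∨ y ≠ zeta or chi ∧ y ≠ nu; no complement exists.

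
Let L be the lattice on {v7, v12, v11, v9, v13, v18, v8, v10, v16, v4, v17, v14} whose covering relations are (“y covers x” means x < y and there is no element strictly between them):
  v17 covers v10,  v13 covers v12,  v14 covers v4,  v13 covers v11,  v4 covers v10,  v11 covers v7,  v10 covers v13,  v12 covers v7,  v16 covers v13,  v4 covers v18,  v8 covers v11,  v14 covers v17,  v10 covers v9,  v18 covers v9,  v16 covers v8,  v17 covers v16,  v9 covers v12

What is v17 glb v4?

v10

Common lower bounds of {v17, v4}: v10, v11, v12, v13, v7, v9.
The greatest among these is v10.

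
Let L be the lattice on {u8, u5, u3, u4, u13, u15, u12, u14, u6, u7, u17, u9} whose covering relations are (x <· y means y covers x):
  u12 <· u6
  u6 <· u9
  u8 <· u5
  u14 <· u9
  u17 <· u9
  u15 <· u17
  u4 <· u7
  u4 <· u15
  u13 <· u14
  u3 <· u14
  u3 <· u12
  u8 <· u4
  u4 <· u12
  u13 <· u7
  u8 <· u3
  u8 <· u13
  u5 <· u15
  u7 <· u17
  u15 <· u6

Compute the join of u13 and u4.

Common upper bounds of {u13, u4}: u17, u7, u9.
The least among these is u7.

u7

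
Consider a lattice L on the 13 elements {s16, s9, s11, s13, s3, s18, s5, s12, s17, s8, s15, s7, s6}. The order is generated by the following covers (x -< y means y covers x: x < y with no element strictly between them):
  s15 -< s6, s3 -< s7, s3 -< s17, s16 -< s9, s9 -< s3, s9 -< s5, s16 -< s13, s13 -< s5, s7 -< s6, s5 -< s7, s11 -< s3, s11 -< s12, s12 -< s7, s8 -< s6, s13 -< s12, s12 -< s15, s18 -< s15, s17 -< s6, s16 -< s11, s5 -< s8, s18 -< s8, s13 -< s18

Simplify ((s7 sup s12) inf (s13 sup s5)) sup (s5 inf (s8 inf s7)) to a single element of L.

s7 ∨ s12 = s7
s13 ∨ s5 = s5
s7 ∧ s5 = s5
s8 ∧ s7 = s5
s5 ∧ s5 = s5
s5 ∨ s5 = s5

s5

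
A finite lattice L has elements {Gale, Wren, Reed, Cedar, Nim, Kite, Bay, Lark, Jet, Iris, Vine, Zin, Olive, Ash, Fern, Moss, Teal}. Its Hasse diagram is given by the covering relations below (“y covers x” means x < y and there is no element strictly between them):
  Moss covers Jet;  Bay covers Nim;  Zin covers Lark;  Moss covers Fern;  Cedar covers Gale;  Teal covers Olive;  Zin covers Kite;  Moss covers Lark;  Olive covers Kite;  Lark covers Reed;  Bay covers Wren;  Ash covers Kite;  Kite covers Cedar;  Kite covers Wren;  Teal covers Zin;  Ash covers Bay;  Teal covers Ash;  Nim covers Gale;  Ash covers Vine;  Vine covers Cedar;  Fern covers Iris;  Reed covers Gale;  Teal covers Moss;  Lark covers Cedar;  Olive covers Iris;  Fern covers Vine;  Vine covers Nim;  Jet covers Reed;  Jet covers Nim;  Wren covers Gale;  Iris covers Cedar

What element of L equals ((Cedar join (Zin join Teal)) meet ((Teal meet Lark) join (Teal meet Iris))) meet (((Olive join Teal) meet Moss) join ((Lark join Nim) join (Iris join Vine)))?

Zin ∨ Teal = Teal
Cedar ∨ Teal = Teal
Teal ∧ Lark = Lark
Teal ∧ Iris = Iris
Lark ∨ Iris = Moss
Teal ∧ Moss = Moss
Olive ∨ Teal = Teal
Teal ∧ Moss = Moss
Lark ∨ Nim = Moss
Iris ∨ Vine = Fern
Moss ∨ Fern = Moss
Moss ∨ Moss = Moss
Moss ∧ Moss = Moss

Moss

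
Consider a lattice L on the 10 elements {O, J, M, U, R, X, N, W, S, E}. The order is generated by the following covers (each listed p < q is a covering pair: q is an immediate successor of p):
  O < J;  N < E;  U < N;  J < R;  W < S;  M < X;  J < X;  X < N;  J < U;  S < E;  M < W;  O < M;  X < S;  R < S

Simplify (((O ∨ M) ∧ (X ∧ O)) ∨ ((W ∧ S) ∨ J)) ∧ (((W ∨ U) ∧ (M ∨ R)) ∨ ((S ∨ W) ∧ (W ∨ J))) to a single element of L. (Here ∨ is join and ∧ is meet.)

S

O ∨ M = M
X ∧ O = O
M ∧ O = O
W ∧ S = W
W ∨ J = S
O ∨ S = S
W ∨ U = E
M ∨ R = S
E ∧ S = S
S ∨ W = S
W ∨ J = S
S ∧ S = S
S ∨ S = S
S ∧ S = S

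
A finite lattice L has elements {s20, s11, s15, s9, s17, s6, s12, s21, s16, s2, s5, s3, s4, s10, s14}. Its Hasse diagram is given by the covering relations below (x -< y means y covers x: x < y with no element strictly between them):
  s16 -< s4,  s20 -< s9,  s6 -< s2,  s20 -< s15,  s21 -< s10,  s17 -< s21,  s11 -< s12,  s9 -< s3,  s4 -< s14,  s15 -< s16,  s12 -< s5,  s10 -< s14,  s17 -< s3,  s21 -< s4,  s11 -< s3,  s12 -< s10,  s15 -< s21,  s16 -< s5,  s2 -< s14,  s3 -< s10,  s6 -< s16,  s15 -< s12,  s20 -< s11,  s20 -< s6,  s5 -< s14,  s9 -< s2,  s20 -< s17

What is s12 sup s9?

s10

Common upper bounds of {s12, s9}: s10, s14.
The least among these is s10.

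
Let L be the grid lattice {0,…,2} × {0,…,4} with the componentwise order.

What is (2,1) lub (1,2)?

(2,2)

In a product of chains, the join is componentwise max, giving (2,2).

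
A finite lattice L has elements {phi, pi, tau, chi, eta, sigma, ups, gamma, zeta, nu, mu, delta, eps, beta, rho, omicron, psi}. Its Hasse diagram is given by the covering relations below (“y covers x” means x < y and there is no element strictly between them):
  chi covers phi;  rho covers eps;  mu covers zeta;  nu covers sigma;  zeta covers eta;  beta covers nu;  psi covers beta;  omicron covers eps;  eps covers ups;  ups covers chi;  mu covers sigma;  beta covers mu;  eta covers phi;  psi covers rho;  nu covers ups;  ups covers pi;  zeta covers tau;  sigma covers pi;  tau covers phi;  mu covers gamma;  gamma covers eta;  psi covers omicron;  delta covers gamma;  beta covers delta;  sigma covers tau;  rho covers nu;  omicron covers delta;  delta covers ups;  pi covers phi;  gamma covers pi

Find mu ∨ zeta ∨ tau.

mu

Common upper bounds of {mu, zeta, tau}: beta, mu, psi.
The least among these is mu.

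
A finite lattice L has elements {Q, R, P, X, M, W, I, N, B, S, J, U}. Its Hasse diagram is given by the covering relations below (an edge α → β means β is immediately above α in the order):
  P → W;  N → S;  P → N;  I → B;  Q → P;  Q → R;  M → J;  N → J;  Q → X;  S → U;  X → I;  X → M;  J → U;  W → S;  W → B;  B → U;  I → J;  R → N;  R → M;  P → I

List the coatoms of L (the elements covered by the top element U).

The coatoms are exactly the elements covered by U: B, J, S.

B, J, S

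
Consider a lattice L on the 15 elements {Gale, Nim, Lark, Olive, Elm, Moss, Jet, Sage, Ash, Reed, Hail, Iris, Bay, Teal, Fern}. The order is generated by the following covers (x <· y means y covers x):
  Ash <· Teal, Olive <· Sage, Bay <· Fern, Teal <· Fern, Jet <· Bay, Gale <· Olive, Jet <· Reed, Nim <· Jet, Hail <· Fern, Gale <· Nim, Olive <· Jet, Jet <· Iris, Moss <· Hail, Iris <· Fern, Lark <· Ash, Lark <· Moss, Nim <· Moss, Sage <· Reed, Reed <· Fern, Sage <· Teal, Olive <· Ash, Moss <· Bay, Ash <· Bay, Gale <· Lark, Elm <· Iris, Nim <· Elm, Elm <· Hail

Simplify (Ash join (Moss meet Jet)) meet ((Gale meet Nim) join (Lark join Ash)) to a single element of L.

Moss ∧ Jet = Nim
Ash ∨ Nim = Bay
Gale ∧ Nim = Gale
Lark ∨ Ash = Ash
Gale ∨ Ash = Ash
Bay ∧ Ash = Ash

Ash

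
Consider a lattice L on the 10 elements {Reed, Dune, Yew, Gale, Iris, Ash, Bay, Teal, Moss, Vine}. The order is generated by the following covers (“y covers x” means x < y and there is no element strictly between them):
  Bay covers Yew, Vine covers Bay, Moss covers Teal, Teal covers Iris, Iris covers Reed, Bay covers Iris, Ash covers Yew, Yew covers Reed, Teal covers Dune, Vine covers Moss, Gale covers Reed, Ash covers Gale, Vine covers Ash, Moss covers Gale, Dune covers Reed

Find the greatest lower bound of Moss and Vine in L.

Common lower bounds of {Moss, Vine}: Dune, Gale, Iris, Moss, Reed, Teal.
The greatest among these is Moss.

Moss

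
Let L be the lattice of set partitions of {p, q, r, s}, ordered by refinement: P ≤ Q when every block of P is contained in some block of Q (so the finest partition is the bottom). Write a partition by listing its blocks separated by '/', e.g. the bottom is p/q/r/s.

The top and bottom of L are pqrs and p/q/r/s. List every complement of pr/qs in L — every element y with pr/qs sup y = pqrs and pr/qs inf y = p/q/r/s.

Need y with pr/qs ∨ y = pqrs and pr/qs ∧ y = p/q/r/s.
Checking each element gives: p/q/rs, p/qr/s, pq/r/s, pq/rs, ps/q/r, ps/qr.

p/q/rs, p/qr/s, pq/r/s, pq/rs, ps/q/r, ps/qr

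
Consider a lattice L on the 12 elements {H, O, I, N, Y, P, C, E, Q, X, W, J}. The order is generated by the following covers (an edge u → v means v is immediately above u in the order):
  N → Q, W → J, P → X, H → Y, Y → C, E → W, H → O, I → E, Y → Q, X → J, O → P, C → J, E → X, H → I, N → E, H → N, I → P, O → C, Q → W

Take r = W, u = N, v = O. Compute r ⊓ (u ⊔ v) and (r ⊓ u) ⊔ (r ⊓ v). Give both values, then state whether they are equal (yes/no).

E; N; no

u ⊔ v = X, so r ⊓ (u ⊔ v) = W ⊓ X = E.
r ⊓ u = N and r ⊓ v = H, so (r ⊓ u) ⊔ (r ⊓ v) = N ⊔ H = N.
Equal: no.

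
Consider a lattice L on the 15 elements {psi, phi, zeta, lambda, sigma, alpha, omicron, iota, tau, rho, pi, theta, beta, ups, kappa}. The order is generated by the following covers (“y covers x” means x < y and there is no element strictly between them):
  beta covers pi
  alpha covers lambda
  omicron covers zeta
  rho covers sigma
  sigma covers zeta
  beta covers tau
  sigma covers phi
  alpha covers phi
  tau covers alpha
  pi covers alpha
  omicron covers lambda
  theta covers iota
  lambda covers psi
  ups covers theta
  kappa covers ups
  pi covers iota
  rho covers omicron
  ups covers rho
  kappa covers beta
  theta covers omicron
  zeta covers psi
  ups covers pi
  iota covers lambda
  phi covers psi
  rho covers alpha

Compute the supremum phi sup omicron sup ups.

ups

Common upper bounds of {phi, omicron, ups}: kappa, ups.
The least among these is ups.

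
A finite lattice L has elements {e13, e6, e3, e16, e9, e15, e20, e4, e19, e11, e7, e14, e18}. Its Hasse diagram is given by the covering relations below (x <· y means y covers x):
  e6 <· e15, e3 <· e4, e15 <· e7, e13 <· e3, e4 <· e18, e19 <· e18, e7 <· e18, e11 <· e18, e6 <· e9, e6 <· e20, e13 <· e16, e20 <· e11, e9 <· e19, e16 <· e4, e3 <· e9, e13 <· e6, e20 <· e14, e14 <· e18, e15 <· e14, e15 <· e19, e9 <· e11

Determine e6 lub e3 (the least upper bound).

e9

Common upper bounds of {e6, e3}: e11, e18, e19, e9.
The least among these is e9.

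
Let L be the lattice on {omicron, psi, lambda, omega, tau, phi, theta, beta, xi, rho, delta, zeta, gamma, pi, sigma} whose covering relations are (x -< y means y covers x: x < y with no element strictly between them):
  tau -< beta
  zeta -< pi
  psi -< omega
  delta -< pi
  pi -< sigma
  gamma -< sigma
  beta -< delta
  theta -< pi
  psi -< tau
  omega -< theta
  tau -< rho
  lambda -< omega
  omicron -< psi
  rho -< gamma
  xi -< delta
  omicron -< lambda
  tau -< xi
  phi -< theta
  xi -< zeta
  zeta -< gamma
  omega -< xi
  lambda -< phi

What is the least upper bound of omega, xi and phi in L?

pi

Common upper bounds of {omega, xi, phi}: pi, sigma.
The least among these is pi.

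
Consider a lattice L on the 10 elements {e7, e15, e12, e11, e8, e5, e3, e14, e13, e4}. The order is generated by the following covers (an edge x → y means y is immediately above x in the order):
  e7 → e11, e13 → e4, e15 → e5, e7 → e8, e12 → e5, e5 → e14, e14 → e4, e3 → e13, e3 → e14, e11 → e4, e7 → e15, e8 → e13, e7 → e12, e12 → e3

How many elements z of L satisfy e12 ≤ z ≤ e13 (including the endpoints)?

The interval [e12, e13] = {e12, e13, e3}, which has 3 elements.

3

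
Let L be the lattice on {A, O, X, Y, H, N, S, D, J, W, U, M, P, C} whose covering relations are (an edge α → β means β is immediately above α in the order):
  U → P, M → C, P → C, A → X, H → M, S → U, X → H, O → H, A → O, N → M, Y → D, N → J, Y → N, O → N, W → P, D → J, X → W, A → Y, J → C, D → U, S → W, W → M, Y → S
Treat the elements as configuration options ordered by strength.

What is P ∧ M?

W

Common lower bounds of {P, M}: A, S, W, X, Y.
The greatest among these is W.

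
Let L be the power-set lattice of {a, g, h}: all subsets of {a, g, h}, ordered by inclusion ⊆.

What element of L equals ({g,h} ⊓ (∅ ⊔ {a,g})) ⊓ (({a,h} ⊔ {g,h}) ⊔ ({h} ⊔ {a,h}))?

∅ ∨ {a,g} = {a,g}
{g,h} ∧ {a,g} = {g}
{a,h} ∨ {g,h} = {a,g,h}
{h} ∨ {a,h} = {a,h}
{a,g,h} ∨ {a,h} = {a,g,h}
{g} ∧ {a,g,h} = {g}

{g}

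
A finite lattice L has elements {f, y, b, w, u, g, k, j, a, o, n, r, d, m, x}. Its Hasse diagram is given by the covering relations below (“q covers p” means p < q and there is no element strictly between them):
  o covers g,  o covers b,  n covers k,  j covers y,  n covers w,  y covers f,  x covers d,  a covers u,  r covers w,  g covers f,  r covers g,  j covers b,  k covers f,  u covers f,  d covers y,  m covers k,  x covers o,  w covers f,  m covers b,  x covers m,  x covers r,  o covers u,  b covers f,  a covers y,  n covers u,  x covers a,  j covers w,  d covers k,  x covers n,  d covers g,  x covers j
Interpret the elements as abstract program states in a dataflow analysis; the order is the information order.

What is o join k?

Common upper bounds of {o, k}: x.
The least among these is x.

x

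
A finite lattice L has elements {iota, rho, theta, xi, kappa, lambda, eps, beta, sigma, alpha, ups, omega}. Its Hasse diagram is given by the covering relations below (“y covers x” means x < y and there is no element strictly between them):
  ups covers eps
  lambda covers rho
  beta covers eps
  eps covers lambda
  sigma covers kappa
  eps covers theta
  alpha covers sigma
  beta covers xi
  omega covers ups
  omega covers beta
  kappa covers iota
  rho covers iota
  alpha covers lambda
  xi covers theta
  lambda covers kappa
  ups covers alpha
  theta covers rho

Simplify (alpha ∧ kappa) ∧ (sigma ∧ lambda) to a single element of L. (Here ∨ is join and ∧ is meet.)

kappa

alpha ∧ kappa = kappa
sigma ∧ lambda = kappa
kappa ∧ kappa = kappa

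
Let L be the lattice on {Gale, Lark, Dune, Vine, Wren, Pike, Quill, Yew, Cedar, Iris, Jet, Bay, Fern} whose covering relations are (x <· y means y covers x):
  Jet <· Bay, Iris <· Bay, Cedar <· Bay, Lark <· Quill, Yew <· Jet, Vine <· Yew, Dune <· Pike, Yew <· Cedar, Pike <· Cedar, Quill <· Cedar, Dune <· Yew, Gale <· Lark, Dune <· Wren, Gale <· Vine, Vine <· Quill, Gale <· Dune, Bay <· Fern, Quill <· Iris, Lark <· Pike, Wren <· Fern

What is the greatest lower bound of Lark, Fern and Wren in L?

Gale

Common lower bounds of {Lark, Fern, Wren}: Gale.
The greatest among these is Gale.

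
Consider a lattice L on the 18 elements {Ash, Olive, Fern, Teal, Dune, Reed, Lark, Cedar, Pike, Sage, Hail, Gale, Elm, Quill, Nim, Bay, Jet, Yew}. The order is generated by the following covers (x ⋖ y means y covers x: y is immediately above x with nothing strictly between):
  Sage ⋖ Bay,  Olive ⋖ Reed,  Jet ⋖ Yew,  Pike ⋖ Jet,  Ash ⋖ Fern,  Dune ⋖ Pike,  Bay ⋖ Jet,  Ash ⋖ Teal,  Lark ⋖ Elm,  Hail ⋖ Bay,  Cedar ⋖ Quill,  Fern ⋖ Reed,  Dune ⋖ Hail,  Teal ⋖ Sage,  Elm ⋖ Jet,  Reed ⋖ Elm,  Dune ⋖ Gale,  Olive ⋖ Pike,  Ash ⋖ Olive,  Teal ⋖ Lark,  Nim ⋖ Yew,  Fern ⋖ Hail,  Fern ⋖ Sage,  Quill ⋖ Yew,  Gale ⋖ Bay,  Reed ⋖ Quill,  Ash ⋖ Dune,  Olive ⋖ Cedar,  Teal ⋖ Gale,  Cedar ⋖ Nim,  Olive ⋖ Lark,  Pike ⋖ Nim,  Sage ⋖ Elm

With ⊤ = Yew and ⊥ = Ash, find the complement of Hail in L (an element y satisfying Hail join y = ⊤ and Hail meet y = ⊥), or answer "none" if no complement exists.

Need y with Hail ∨ y = Yew and Hail ∧ y = Ash.
Checking each element gives: Cedar.

Cedar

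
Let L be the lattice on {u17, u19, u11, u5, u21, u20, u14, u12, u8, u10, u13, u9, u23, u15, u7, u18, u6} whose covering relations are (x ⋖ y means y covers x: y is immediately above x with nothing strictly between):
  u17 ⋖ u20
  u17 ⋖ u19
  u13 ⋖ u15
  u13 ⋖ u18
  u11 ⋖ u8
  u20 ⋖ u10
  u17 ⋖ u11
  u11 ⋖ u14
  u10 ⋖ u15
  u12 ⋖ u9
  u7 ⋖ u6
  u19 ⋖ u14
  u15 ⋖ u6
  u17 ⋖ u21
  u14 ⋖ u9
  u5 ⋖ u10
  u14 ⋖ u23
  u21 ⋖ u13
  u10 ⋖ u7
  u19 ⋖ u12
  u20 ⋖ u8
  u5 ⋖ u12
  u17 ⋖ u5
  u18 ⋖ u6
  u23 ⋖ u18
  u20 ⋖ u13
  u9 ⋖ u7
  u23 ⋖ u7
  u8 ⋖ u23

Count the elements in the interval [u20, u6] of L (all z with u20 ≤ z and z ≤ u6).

9

The interval [u20, u6] = {u10, u13, u15, u18, u20, u23, u6, u7, u8}, which has 9 elements.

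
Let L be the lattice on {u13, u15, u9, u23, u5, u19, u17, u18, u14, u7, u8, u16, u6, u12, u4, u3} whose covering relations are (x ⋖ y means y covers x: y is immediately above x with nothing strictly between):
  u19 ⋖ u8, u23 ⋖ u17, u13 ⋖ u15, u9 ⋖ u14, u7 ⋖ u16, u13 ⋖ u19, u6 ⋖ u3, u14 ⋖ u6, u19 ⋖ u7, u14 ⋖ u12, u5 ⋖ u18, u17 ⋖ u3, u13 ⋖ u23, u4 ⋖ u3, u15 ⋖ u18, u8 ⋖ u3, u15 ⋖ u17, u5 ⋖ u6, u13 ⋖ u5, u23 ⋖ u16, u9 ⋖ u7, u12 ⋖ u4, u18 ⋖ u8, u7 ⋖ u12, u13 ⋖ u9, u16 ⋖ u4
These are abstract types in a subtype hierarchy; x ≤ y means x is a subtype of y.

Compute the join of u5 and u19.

u8

Common upper bounds of {u5, u19}: u3, u8.
The least among these is u8.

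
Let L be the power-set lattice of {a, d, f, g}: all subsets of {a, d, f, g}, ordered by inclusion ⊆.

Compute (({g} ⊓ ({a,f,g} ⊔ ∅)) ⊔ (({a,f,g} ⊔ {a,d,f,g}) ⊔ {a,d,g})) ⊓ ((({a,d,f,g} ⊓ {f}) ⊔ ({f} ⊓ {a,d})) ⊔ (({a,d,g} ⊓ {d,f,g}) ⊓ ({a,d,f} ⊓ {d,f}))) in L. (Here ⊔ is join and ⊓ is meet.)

{a,f,g} ∨ ∅ = {a,f,g}
{g} ∧ {a,f,g} = {g}
{a,f,g} ∨ {a,d,f,g} = {a,d,f,g}
{a,d,f,g} ∨ {a,d,g} = {a,d,f,g}
{g} ∨ {a,d,f,g} = {a,d,f,g}
{a,d,f,g} ∧ {f} = {f}
{f} ∧ {a,d} = ∅
{f} ∨ ∅ = {f}
{a,d,g} ∧ {d,f,g} = {d,g}
{a,d,f} ∧ {d,f} = {d,f}
{d,g} ∧ {d,f} = {d}
{f} ∨ {d} = {d,f}
{a,d,f,g} ∧ {d,f} = {d,f}

{d,f}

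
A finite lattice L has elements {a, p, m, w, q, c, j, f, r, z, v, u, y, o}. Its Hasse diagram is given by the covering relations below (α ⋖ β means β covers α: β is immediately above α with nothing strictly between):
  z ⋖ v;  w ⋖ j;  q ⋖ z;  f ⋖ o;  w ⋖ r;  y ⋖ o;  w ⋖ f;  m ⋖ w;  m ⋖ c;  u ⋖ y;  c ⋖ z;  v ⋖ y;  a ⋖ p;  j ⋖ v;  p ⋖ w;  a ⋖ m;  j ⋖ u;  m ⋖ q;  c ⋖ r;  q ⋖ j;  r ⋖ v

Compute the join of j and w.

j

Common upper bounds of {j, w}: j, o, u, v, y.
The least among these is j.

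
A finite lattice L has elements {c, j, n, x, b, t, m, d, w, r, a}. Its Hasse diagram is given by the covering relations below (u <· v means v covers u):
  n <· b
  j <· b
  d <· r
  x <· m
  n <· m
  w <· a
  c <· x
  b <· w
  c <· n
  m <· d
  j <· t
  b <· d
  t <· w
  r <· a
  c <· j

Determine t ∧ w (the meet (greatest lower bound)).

t

Common lower bounds of {t, w}: c, j, t.
The greatest among these is t.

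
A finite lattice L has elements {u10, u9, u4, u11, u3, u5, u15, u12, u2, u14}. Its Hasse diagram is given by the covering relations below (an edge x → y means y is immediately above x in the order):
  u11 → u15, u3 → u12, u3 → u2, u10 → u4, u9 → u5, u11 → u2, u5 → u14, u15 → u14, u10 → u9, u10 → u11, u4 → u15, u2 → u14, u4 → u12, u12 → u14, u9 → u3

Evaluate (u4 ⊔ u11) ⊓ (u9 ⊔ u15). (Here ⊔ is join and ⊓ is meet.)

u4 ∨ u11 = u15
u9 ∨ u15 = u14
u15 ∧ u14 = u15

u15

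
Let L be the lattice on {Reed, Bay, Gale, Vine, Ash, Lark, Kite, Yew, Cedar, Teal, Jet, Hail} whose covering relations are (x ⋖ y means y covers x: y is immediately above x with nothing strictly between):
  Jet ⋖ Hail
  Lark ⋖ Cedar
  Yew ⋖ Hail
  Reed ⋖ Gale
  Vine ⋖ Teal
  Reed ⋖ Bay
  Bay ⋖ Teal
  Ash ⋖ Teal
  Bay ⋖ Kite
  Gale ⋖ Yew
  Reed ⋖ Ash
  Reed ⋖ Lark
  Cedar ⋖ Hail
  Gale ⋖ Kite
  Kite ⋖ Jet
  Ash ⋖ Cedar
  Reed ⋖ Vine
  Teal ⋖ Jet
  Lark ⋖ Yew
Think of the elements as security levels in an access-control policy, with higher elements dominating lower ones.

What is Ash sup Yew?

Hail

Common upper bounds of {Ash, Yew}: Hail.
The least among these is Hail.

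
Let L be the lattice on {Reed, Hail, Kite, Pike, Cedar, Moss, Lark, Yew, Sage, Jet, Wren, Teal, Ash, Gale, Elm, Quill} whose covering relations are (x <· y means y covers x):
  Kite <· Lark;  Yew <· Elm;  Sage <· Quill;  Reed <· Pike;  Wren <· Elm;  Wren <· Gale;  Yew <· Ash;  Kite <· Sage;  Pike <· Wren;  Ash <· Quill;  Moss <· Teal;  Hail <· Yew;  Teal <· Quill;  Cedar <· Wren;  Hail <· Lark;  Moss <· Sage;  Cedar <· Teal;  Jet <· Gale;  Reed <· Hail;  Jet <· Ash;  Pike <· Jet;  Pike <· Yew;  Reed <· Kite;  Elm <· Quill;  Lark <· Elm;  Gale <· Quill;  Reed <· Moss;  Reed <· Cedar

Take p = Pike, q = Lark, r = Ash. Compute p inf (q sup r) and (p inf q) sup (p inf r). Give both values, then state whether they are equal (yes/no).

q sup r = Quill, so p inf (q sup r) = Pike inf Quill = Pike.
p inf q = Reed and p inf r = Pike, so (p inf q) sup (p inf r) = Reed sup Pike = Pike.
Equal: yes.

Pike; Pike; yes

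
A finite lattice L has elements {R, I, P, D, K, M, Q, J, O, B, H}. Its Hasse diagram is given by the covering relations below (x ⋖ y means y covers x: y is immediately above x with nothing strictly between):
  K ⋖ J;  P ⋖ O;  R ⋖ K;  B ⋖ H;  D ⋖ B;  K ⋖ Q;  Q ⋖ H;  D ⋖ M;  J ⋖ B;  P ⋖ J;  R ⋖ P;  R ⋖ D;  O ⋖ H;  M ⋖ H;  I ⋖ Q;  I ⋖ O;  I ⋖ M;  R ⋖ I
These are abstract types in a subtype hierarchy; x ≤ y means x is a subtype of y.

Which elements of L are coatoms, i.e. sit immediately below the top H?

The coatoms are exactly the elements covered by H: B, M, O, Q.

B, M, O, Q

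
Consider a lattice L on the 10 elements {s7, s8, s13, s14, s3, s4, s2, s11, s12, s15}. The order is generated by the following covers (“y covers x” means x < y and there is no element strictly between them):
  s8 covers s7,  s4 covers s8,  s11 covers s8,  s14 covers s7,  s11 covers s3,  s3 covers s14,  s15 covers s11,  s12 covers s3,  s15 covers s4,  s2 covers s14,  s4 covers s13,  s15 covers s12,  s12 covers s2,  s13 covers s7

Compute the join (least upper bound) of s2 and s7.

Common upper bounds of {s2, s7}: s12, s15, s2.
The least among these is s2.

s2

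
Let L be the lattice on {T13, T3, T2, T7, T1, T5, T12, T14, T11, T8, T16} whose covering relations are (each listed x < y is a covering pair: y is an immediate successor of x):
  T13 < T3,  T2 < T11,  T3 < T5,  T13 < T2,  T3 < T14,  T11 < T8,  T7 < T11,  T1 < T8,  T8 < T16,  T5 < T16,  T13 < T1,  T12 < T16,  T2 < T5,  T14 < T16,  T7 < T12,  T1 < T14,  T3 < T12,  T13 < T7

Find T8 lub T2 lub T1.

Common upper bounds of {T8, T2, T1}: T16, T8.
The least among these is T8.

T8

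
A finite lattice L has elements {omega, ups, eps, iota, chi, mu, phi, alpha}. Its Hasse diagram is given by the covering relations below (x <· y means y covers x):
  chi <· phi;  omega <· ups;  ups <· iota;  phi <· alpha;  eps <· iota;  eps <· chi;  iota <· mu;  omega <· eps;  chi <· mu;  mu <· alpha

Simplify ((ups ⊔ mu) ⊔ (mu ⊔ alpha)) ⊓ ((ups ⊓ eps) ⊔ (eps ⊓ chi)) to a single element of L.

ups ∨ mu = mu
mu ∨ alpha = alpha
mu ∨ alpha = alpha
ups ∧ eps = omega
eps ∧ chi = eps
omega ∨ eps = eps
alpha ∧ eps = eps

eps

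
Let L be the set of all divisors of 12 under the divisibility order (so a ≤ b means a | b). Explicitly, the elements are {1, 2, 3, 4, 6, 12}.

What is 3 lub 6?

6

In the divisibility order, the join is the least common multiple: lcm(3, 6) = 6.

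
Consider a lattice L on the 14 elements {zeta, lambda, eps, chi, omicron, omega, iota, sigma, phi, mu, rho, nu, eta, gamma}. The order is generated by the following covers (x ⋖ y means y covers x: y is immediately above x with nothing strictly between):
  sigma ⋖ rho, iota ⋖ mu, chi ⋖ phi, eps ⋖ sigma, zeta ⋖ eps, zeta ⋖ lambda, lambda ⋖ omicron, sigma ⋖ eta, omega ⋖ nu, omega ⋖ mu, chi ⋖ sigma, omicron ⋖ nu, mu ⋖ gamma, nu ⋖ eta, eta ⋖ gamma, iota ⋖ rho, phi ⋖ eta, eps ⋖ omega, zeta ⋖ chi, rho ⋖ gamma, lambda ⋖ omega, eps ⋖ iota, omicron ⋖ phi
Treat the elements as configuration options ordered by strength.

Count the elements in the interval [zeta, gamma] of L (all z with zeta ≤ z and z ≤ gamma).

14

The interval [zeta, gamma] = {chi, eps, eta, gamma, iota, lambda, mu, nu, omega, omicron, phi, rho, sigma, zeta}, which has 14 elements.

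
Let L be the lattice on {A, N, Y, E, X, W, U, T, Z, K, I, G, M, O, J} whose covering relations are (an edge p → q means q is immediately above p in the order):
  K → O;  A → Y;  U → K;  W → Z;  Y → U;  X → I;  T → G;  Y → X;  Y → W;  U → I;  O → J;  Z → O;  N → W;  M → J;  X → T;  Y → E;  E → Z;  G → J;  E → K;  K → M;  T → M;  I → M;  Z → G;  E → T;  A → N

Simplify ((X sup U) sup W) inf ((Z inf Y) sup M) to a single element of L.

X ∨ U = I
I ∨ W = J
Z ∧ Y = Y
Y ∨ M = M
J ∧ M = M

M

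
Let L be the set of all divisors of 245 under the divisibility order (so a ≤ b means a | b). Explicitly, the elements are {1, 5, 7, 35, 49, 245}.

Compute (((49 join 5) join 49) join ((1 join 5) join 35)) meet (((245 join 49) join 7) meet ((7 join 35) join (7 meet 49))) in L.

49 ∨ 5 = 245
245 ∨ 49 = 245
1 ∨ 5 = 5
5 ∨ 35 = 35
245 ∨ 35 = 245
245 ∨ 49 = 245
245 ∨ 7 = 245
7 ∨ 35 = 35
7 ∧ 49 = 7
35 ∨ 7 = 35
245 ∧ 35 = 35
245 ∧ 35 = 35

35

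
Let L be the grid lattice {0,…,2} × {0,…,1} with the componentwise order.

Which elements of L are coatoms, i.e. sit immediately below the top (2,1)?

The coatoms are exactly the elements covered by (2,1): (1,1), (2,0).

(1,1), (2,0)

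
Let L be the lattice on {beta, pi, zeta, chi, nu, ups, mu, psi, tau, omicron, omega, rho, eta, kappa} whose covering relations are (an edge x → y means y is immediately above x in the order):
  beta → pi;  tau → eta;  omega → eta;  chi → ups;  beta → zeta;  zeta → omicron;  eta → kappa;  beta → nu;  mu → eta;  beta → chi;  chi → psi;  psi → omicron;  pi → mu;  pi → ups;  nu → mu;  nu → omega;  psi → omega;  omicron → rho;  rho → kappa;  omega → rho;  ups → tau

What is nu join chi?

Common upper bounds of {nu, chi}: eta, kappa, omega, rho.
The least among these is omega.

omega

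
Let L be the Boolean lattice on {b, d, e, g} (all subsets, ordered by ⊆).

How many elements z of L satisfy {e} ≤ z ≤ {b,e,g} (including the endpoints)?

The interval [{e}, {b,e,g}] = {{b,e,g}, {b,e}, {e,g}, {e}}, which has 4 elements.

4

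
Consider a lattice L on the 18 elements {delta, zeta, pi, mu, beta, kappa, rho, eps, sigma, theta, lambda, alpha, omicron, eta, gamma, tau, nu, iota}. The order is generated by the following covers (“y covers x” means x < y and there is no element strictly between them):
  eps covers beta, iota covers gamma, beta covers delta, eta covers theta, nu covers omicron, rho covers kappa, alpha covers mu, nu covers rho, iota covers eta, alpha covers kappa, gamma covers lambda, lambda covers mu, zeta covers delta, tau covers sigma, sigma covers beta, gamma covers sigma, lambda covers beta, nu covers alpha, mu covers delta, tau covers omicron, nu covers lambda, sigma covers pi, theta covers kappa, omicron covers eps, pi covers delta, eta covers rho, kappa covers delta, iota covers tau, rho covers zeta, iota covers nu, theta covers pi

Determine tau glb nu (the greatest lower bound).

Common lower bounds of {tau, nu}: beta, delta, eps, omicron.
The greatest among these is omicron.

omicron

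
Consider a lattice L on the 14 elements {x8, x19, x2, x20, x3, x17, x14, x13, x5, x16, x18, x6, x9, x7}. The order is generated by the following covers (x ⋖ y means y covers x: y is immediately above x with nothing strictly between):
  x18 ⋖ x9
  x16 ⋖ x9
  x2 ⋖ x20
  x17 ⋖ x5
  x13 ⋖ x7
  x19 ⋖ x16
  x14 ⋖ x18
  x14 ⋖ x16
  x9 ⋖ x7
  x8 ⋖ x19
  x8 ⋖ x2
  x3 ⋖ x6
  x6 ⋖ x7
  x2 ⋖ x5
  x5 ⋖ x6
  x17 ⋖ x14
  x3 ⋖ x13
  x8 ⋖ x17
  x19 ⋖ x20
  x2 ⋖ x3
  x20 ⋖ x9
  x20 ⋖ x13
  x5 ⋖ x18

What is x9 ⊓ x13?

Common lower bounds of {x9, x13}: x19, x2, x20, x8.
The greatest among these is x20.

x20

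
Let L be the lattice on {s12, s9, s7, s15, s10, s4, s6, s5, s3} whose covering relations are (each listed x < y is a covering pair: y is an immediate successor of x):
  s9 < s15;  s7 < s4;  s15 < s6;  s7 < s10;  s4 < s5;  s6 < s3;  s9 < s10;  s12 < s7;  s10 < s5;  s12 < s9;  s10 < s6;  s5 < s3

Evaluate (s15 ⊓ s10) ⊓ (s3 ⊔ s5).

s15 ∧ s10 = s9
s3 ∨ s5 = s3
s9 ∧ s3 = s9

s9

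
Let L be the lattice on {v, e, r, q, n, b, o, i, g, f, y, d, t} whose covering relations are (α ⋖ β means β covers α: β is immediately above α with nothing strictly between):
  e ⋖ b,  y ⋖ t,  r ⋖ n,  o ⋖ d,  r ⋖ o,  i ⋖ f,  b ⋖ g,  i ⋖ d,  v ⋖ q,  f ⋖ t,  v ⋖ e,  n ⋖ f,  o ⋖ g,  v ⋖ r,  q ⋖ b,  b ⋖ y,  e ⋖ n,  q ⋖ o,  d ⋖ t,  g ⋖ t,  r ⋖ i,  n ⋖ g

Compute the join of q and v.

q

Common upper bounds of {q, v}: b, d, g, o, q, t, y.
The least among these is q.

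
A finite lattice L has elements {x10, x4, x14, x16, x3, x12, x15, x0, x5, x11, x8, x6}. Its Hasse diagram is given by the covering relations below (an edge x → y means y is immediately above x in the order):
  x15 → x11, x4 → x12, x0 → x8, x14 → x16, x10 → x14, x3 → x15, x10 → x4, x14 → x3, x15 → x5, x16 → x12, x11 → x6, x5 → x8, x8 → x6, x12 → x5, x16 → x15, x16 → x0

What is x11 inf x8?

Common lower bounds of {x11, x8}: x10, x14, x15, x16, x3.
The greatest among these is x15.

x15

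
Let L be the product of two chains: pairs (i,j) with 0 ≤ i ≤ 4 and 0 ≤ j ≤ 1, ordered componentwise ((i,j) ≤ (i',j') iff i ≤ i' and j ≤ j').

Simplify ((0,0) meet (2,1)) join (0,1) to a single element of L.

(0,1)

(0,0) ∧ (2,1) = (0,0)
(0,0) ∨ (0,1) = (0,1)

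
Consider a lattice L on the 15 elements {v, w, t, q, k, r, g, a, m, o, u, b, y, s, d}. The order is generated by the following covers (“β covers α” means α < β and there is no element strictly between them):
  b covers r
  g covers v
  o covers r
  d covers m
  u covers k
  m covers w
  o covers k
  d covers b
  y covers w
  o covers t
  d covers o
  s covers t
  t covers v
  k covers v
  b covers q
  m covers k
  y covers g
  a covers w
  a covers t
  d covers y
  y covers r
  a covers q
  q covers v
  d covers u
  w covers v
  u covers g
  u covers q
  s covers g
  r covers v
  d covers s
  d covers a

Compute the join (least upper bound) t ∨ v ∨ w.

Common upper bounds of {t, v, w}: a, d.
The least among these is a.

a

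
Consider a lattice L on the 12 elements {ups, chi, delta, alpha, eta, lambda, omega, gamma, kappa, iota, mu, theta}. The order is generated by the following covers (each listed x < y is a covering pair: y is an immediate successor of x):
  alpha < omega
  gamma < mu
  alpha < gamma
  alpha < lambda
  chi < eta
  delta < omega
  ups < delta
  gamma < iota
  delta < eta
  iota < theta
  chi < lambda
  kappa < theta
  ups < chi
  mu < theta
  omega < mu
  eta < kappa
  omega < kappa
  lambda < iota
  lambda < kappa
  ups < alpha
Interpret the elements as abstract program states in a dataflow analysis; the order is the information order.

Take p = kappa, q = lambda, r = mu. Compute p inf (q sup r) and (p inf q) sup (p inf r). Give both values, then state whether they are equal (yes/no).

q sup r = theta, so p inf (q sup r) = kappa inf theta = kappa.
p inf q = lambda and p inf r = omega, so (p inf q) sup (p inf r) = lambda sup omega = kappa.
Equal: yes.

kappa; kappa; yes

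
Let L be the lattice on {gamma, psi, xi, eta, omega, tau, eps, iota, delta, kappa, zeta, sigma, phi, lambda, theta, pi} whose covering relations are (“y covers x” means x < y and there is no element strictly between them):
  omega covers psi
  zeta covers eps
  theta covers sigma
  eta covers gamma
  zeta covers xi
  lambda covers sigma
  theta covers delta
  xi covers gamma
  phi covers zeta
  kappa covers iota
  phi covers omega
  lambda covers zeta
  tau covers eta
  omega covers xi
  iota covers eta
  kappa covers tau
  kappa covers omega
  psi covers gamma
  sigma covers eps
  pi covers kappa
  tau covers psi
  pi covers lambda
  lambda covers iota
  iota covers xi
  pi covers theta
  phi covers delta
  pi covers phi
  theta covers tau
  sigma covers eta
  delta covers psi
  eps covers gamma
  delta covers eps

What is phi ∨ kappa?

Common upper bounds of {phi, kappa}: pi.
The least among these is pi.

pi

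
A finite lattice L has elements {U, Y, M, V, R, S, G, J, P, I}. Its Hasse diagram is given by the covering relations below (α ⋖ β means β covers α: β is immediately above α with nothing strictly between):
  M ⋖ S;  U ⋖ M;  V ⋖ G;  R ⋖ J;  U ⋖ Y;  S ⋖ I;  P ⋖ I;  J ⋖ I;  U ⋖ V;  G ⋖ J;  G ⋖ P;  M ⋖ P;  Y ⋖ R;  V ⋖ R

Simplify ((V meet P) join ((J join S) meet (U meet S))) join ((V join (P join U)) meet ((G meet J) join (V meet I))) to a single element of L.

G

V ∧ P = V
J ∨ S = I
U ∧ S = U
I ∧ U = U
V ∨ U = V
P ∨ U = P
V ∨ P = P
G ∧ J = G
V ∧ I = V
G ∨ V = G
P ∧ G = G
V ∨ G = G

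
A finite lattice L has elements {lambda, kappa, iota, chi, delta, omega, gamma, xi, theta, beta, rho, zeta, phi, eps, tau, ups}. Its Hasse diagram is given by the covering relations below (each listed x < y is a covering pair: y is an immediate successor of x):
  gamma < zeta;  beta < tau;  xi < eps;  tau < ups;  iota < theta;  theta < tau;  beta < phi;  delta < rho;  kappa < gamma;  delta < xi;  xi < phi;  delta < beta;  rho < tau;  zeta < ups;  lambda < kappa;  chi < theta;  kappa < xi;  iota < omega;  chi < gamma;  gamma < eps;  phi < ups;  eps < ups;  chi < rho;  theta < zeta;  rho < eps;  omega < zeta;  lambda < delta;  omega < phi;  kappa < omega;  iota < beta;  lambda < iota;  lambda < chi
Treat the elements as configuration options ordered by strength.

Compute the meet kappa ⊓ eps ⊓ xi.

Common lower bounds of {kappa, eps, xi}: kappa, lambda.
The greatest among these is kappa.

kappa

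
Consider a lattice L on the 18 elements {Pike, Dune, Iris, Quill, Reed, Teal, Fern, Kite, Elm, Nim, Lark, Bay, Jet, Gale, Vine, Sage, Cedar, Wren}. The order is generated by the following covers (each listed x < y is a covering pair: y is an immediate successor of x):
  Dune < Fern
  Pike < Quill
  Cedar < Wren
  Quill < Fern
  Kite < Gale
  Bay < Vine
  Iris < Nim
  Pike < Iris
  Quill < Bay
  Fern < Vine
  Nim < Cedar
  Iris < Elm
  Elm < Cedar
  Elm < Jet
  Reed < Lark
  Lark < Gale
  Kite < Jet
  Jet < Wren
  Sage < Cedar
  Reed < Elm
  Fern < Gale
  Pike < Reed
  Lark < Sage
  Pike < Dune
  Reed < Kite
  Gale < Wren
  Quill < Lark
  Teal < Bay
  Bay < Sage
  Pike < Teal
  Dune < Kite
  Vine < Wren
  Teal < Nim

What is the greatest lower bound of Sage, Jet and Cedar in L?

Common lower bounds of {Sage, Jet, Cedar}: Pike, Reed.
The greatest among these is Reed.

Reed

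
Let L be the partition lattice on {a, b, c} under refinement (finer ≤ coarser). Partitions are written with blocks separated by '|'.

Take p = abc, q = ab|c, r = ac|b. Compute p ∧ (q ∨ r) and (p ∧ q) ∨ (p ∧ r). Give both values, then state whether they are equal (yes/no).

abc; abc; yes

q ∨ r = abc, so p ∧ (q ∨ r) = abc ∧ abc = abc.
p ∧ q = ab|c and p ∧ r = ac|b, so (p ∧ q) ∨ (p ∧ r) = ab|c ∨ ac|b = abc.
Equal: yes.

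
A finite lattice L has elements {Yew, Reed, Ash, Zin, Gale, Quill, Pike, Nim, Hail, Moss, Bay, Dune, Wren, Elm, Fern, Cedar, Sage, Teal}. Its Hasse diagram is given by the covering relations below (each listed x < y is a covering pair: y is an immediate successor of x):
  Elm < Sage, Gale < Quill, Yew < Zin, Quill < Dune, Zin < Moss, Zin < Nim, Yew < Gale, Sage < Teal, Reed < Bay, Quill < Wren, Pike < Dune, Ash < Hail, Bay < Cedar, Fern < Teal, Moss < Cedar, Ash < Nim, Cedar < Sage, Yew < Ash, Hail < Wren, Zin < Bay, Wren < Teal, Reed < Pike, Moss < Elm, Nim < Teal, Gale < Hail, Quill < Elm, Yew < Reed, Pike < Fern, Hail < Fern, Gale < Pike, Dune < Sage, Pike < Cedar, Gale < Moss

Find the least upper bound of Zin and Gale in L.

Common upper bounds of {Zin, Gale}: Cedar, Elm, Moss, Sage, Teal.
The least among these is Moss.

Moss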